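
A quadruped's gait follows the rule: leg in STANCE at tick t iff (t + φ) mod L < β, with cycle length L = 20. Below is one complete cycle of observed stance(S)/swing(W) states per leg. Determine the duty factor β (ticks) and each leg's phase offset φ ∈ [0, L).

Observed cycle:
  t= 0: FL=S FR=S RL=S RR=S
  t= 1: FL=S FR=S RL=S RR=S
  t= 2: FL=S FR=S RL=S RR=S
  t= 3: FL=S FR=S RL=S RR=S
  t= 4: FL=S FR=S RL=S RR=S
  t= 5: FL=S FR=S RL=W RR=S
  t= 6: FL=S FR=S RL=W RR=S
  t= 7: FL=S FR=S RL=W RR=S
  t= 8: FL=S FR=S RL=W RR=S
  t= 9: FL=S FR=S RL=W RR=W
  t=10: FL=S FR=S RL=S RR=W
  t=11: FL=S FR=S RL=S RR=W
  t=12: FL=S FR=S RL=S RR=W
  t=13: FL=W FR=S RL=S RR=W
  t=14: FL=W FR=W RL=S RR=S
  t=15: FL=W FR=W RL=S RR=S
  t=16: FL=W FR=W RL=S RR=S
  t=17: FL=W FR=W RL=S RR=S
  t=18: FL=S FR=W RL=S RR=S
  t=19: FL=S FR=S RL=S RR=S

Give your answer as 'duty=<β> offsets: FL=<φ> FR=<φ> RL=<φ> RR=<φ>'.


duty=15 offsets: FL=2 FR=1 RL=10 RR=6

duty β = stance ticks per leg = 15
FL: stance ticks = 15; W→S at t=18 → φ=2
FR: stance ticks = 15; W→S at t=19 → φ=1
RL: stance ticks = 15; W→S at t=10 → φ=10
RR: stance ticks = 15; W→S at t=14 → φ=6


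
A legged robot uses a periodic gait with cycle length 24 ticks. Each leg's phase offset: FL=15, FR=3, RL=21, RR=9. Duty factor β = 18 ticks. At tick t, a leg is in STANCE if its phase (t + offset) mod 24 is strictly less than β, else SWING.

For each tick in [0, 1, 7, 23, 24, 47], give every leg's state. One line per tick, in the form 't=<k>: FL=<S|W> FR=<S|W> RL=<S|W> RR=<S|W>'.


t=0: FL=S FR=S RL=W RR=S
t=1: FL=S FR=S RL=W RR=S
t=7: FL=W FR=S RL=S RR=S
t=23: FL=S FR=S RL=W RR=S
t=24: FL=S FR=S RL=W RR=S
t=47: FL=S FR=S RL=W RR=S

t=0: phase=(15,3,21,9) vs β=18 → FL=S FR=S RL=W RR=S
t=1: phase=(16,4,22,10) vs β=18 → FL=S FR=S RL=W RR=S
t=7: phase=(22,10,4,16) vs β=18 → FL=W FR=S RL=S RR=S
t=23: phase=(14,2,20,8) vs β=18 → FL=S FR=S RL=W RR=S
t=24: phase=(15,3,21,9) vs β=18 → FL=S FR=S RL=W RR=S
t=47: phase=(14,2,20,8) vs β=18 → FL=S FR=S RL=W RR=S


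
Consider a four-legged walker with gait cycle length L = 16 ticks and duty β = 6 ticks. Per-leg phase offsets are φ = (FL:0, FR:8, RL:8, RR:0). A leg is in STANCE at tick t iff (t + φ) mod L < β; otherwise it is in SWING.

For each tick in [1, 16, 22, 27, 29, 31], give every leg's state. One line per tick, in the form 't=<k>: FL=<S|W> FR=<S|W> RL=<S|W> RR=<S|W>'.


t=1: FL=S FR=W RL=W RR=S
t=16: FL=S FR=W RL=W RR=S
t=22: FL=W FR=W RL=W RR=W
t=27: FL=W FR=S RL=S RR=W
t=29: FL=W FR=S RL=S RR=W
t=31: FL=W FR=W RL=W RR=W

t=1: phase=(1,9,9,1) vs β=6 → FL=S FR=W RL=W RR=S
t=16: phase=(0,8,8,0) vs β=6 → FL=S FR=W RL=W RR=S
t=22: phase=(6,14,14,6) vs β=6 → FL=W FR=W RL=W RR=W
t=27: phase=(11,3,3,11) vs β=6 → FL=W FR=S RL=S RR=W
t=29: phase=(13,5,5,13) vs β=6 → FL=W FR=S RL=S RR=W
t=31: phase=(15,7,7,15) vs β=6 → FL=W FR=W RL=W RR=W


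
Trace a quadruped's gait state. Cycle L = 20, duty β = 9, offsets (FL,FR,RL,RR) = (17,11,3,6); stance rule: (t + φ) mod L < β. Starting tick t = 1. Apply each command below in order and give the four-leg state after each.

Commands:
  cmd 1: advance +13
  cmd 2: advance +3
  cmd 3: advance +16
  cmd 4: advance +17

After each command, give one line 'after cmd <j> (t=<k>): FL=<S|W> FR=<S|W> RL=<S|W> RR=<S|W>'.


start t=1: FL=W FR=W RL=S RR=S
cmd 1: advance +13 → t=14, phase=(11,5,17,0) → FL=W FR=S RL=W RR=S
cmd 2: advance +3 → t=17, phase=(14,8,0,3) → FL=W FR=S RL=S RR=S
cmd 3: advance +16 → t=33, phase=(10,4,16,19) → FL=W FR=S RL=W RR=W
cmd 4: advance +17 → t=50, phase=(7,1,13,16) → FL=S FR=S RL=W RR=W

after cmd 1 (t=14): FL=W FR=S RL=W RR=S
after cmd 2 (t=17): FL=W FR=S RL=S RR=S
after cmd 3 (t=33): FL=W FR=S RL=W RR=W
after cmd 4 (t=50): FL=S FR=S RL=W RR=W


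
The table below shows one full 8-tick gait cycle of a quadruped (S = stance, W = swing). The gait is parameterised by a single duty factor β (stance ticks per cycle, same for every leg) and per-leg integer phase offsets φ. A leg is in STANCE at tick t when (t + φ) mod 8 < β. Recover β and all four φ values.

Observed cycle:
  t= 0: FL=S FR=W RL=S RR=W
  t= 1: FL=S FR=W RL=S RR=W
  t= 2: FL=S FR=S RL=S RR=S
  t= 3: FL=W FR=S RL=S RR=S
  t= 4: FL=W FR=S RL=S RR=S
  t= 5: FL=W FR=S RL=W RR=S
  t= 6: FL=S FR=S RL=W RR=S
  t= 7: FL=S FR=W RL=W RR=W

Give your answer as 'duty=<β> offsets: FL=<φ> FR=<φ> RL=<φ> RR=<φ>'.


duty β = stance ticks per leg = 5
FL: stance ticks = 5; W→S at t=6 → φ=2
FR: stance ticks = 5; W→S at t=2 → φ=6
RL: stance ticks = 5; W→S at t=0 → φ=0
RR: stance ticks = 5; W→S at t=2 → φ=6

duty=5 offsets: FL=2 FR=6 RL=0 RR=6


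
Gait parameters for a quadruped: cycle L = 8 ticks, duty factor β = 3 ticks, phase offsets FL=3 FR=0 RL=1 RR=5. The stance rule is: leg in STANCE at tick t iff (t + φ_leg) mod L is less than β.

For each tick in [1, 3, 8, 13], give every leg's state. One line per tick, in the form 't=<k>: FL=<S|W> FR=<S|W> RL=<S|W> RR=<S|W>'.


t=1: phase=(4,1,2,6) vs β=3 → FL=W FR=S RL=S RR=W
t=3: phase=(6,3,4,0) vs β=3 → FL=W FR=W RL=W RR=S
t=8: phase=(3,0,1,5) vs β=3 → FL=W FR=S RL=S RR=W
t=13: phase=(0,5,6,2) vs β=3 → FL=S FR=W RL=W RR=S

t=1: FL=W FR=S RL=S RR=W
t=3: FL=W FR=W RL=W RR=S
t=8: FL=W FR=S RL=S RR=W
t=13: FL=S FR=W RL=W RR=S


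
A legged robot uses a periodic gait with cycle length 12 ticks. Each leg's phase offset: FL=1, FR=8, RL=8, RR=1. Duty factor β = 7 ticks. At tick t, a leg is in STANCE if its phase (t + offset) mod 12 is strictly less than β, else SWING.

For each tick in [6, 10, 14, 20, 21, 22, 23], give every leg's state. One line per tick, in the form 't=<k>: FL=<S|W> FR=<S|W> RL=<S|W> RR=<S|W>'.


t=6: phase=(7,2,2,7) vs β=7 → FL=W FR=S RL=S RR=W
t=10: phase=(11,6,6,11) vs β=7 → FL=W FR=S RL=S RR=W
t=14: phase=(3,10,10,3) vs β=7 → FL=S FR=W RL=W RR=S
t=20: phase=(9,4,4,9) vs β=7 → FL=W FR=S RL=S RR=W
t=21: phase=(10,5,5,10) vs β=7 → FL=W FR=S RL=S RR=W
t=22: phase=(11,6,6,11) vs β=7 → FL=W FR=S RL=S RR=W
t=23: phase=(0,7,7,0) vs β=7 → FL=S FR=W RL=W RR=S

t=6: FL=W FR=S RL=S RR=W
t=10: FL=W FR=S RL=S RR=W
t=14: FL=S FR=W RL=W RR=S
t=20: FL=W FR=S RL=S RR=W
t=21: FL=W FR=S RL=S RR=W
t=22: FL=W FR=S RL=S RR=W
t=23: FL=S FR=W RL=W RR=S


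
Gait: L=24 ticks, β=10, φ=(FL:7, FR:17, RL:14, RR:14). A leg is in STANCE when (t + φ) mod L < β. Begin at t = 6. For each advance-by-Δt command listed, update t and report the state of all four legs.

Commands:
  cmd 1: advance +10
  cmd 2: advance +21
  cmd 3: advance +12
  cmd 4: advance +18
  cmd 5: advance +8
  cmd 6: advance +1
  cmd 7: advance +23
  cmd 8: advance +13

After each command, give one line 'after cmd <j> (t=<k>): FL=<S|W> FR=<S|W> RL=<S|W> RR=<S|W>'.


after cmd 1 (t=16): FL=W FR=S RL=S RR=S
after cmd 2 (t=37): FL=W FR=S RL=S RR=S
after cmd 3 (t=49): FL=S FR=W RL=W RR=W
after cmd 4 (t=67): FL=S FR=W RL=S RR=S
after cmd 5 (t=75): FL=W FR=W RL=W RR=W
after cmd 6 (t=76): FL=W FR=W RL=W RR=W
after cmd 7 (t=99): FL=W FR=W RL=W RR=W
after cmd 8 (t=112): FL=W FR=S RL=S RR=S

start t=6: FL=W FR=W RL=W RR=W
cmd 1: advance +10 → t=16, phase=(23,9,6,6) → FL=W FR=S RL=S RR=S
cmd 2: advance +21 → t=37, phase=(20,6,3,3) → FL=W FR=S RL=S RR=S
cmd 3: advance +12 → t=49, phase=(8,18,15,15) → FL=S FR=W RL=W RR=W
cmd 4: advance +18 → t=67, phase=(2,12,9,9) → FL=S FR=W RL=S RR=S
cmd 5: advance +8 → t=75, phase=(10,20,17,17) → FL=W FR=W RL=W RR=W
cmd 6: advance +1 → t=76, phase=(11,21,18,18) → FL=W FR=W RL=W RR=W
cmd 7: advance +23 → t=99, phase=(10,20,17,17) → FL=W FR=W RL=W RR=W
cmd 8: advance +13 → t=112, phase=(23,9,6,6) → FL=W FR=S RL=S RR=S


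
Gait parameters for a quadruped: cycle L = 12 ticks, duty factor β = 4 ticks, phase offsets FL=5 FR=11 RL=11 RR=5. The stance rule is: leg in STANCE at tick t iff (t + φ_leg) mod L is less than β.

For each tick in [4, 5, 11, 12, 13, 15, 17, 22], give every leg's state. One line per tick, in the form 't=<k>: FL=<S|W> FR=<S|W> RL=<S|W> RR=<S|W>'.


t=4: FL=W FR=S RL=S RR=W
t=5: FL=W FR=W RL=W RR=W
t=11: FL=W FR=W RL=W RR=W
t=12: FL=W FR=W RL=W RR=W
t=13: FL=W FR=S RL=S RR=W
t=15: FL=W FR=S RL=S RR=W
t=17: FL=W FR=W RL=W RR=W
t=22: FL=S FR=W RL=W RR=S

t=4: phase=(9,3,3,9) vs β=4 → FL=W FR=S RL=S RR=W
t=5: phase=(10,4,4,10) vs β=4 → FL=W FR=W RL=W RR=W
t=11: phase=(4,10,10,4) vs β=4 → FL=W FR=W RL=W RR=W
t=12: phase=(5,11,11,5) vs β=4 → FL=W FR=W RL=W RR=W
t=13: phase=(6,0,0,6) vs β=4 → FL=W FR=S RL=S RR=W
t=15: phase=(8,2,2,8) vs β=4 → FL=W FR=S RL=S RR=W
t=17: phase=(10,4,4,10) vs β=4 → FL=W FR=W RL=W RR=W
t=22: phase=(3,9,9,3) vs β=4 → FL=S FR=W RL=W RR=S


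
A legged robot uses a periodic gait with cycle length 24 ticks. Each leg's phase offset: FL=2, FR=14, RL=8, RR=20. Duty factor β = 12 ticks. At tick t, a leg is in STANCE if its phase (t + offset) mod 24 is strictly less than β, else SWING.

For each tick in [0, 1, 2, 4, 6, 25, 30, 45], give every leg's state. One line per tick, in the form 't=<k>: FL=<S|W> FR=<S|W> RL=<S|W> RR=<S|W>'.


t=0: phase=(2,14,8,20) vs β=12 → FL=S FR=W RL=S RR=W
t=1: phase=(3,15,9,21) vs β=12 → FL=S FR=W RL=S RR=W
t=2: phase=(4,16,10,22) vs β=12 → FL=S FR=W RL=S RR=W
t=4: phase=(6,18,12,0) vs β=12 → FL=S FR=W RL=W RR=S
t=6: phase=(8,20,14,2) vs β=12 → FL=S FR=W RL=W RR=S
t=25: phase=(3,15,9,21) vs β=12 → FL=S FR=W RL=S RR=W
t=30: phase=(8,20,14,2) vs β=12 → FL=S FR=W RL=W RR=S
t=45: phase=(23,11,5,17) vs β=12 → FL=W FR=S RL=S RR=W

t=0: FL=S FR=W RL=S RR=W
t=1: FL=S FR=W RL=S RR=W
t=2: FL=S FR=W RL=S RR=W
t=4: FL=S FR=W RL=W RR=S
t=6: FL=S FR=W RL=W RR=S
t=25: FL=S FR=W RL=S RR=W
t=30: FL=S FR=W RL=W RR=S
t=45: FL=W FR=S RL=S RR=W


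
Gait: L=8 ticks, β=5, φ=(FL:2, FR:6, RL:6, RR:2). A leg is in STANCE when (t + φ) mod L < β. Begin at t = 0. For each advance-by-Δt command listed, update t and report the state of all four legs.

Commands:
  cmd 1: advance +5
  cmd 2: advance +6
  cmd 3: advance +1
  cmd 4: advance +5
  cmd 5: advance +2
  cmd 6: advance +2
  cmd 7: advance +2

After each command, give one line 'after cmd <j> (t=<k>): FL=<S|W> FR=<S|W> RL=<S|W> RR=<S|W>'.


start t=0: FL=S FR=W RL=W RR=S
cmd 1: advance +5 → t=5, phase=(7,3,3,7) → FL=W FR=S RL=S RR=W
cmd 2: advance +6 → t=11, phase=(5,1,1,5) → FL=W FR=S RL=S RR=W
cmd 3: advance +1 → t=12, phase=(6,2,2,6) → FL=W FR=S RL=S RR=W
cmd 4: advance +5 → t=17, phase=(3,7,7,3) → FL=S FR=W RL=W RR=S
cmd 5: advance +2 → t=19, phase=(5,1,1,5) → FL=W FR=S RL=S RR=W
cmd 6: advance +2 → t=21, phase=(7,3,3,7) → FL=W FR=S RL=S RR=W
cmd 7: advance +2 → t=23, phase=(1,5,5,1) → FL=S FR=W RL=W RR=S

after cmd 1 (t=5): FL=W FR=S RL=S RR=W
after cmd 2 (t=11): FL=W FR=S RL=S RR=W
after cmd 3 (t=12): FL=W FR=S RL=S RR=W
after cmd 4 (t=17): FL=S FR=W RL=W RR=S
after cmd 5 (t=19): FL=W FR=S RL=S RR=W
after cmd 6 (t=21): FL=W FR=S RL=S RR=W
after cmd 7 (t=23): FL=S FR=W RL=W RR=S


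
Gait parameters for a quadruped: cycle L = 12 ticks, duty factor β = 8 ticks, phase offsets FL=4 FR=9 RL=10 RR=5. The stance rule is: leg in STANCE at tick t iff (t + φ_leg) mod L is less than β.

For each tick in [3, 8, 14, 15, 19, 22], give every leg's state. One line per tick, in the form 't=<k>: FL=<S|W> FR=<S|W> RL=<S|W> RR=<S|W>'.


t=3: FL=S FR=S RL=S RR=W
t=8: FL=S FR=S RL=S RR=S
t=14: FL=S FR=W RL=S RR=S
t=15: FL=S FR=S RL=S RR=W
t=19: FL=W FR=S RL=S RR=S
t=22: FL=S FR=S RL=W RR=S

t=3: phase=(7,0,1,8) vs β=8 → FL=S FR=S RL=S RR=W
t=8: phase=(0,5,6,1) vs β=8 → FL=S FR=S RL=S RR=S
t=14: phase=(6,11,0,7) vs β=8 → FL=S FR=W RL=S RR=S
t=15: phase=(7,0,1,8) vs β=8 → FL=S FR=S RL=S RR=W
t=19: phase=(11,4,5,0) vs β=8 → FL=W FR=S RL=S RR=S
t=22: phase=(2,7,8,3) vs β=8 → FL=S FR=S RL=W RR=S


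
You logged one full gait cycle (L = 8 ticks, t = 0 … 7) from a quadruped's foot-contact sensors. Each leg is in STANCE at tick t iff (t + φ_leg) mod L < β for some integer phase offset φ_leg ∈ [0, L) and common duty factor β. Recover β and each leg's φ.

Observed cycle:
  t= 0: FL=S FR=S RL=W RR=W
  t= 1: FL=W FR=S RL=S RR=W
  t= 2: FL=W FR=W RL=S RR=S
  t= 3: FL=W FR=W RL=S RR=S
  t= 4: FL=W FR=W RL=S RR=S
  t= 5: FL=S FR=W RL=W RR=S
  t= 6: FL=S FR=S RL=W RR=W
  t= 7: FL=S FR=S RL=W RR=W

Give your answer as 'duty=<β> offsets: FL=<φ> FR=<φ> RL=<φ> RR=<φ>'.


duty β = stance ticks per leg = 4
FL: stance ticks = 4; W→S at t=5 → φ=3
FR: stance ticks = 4; W→S at t=6 → φ=2
RL: stance ticks = 4; W→S at t=1 → φ=7
RR: stance ticks = 4; W→S at t=2 → φ=6

duty=4 offsets: FL=3 FR=2 RL=7 RR=6


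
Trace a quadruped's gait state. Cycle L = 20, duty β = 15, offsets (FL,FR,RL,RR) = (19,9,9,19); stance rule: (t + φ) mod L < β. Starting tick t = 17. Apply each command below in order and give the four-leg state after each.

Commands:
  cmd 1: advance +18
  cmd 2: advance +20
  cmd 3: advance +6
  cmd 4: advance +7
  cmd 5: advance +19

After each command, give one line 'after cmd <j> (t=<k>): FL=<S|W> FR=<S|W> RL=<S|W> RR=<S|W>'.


start t=17: FL=W FR=S RL=S RR=W
cmd 1: advance +18 → t=35, phase=(14,4,4,14) → FL=S FR=S RL=S RR=S
cmd 2: advance +20 → t=55, phase=(14,4,4,14) → FL=S FR=S RL=S RR=S
cmd 3: advance +6 → t=61, phase=(0,10,10,0) → FL=S FR=S RL=S RR=S
cmd 4: advance +7 → t=68, phase=(7,17,17,7) → FL=S FR=W RL=W RR=S
cmd 5: advance +19 → t=87, phase=(6,16,16,6) → FL=S FR=W RL=W RR=S

after cmd 1 (t=35): FL=S FR=S RL=S RR=S
after cmd 2 (t=55): FL=S FR=S RL=S RR=S
after cmd 3 (t=61): FL=S FR=S RL=S RR=S
after cmd 4 (t=68): FL=S FR=W RL=W RR=S
after cmd 5 (t=87): FL=S FR=W RL=W RR=S


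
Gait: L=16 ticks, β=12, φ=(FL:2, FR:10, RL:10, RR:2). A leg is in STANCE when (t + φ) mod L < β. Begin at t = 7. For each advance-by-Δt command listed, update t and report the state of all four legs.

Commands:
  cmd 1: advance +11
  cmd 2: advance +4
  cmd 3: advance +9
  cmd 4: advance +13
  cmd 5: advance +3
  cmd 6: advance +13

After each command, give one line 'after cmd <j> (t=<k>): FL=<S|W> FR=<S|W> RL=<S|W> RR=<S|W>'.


after cmd 1 (t=18): FL=S FR=W RL=W RR=S
after cmd 2 (t=22): FL=S FR=S RL=S RR=S
after cmd 3 (t=31): FL=S FR=S RL=S RR=S
after cmd 4 (t=44): FL=W FR=S RL=S RR=W
after cmd 5 (t=47): FL=S FR=S RL=S RR=S
after cmd 6 (t=60): FL=W FR=S RL=S RR=W

start t=7: FL=S FR=S RL=S RR=S
cmd 1: advance +11 → t=18, phase=(4,12,12,4) → FL=S FR=W RL=W RR=S
cmd 2: advance +4 → t=22, phase=(8,0,0,8) → FL=S FR=S RL=S RR=S
cmd 3: advance +9 → t=31, phase=(1,9,9,1) → FL=S FR=S RL=S RR=S
cmd 4: advance +13 → t=44, phase=(14,6,6,14) → FL=W FR=S RL=S RR=W
cmd 5: advance +3 → t=47, phase=(1,9,9,1) → FL=S FR=S RL=S RR=S
cmd 6: advance +13 → t=60, phase=(14,6,6,14) → FL=W FR=S RL=S RR=W


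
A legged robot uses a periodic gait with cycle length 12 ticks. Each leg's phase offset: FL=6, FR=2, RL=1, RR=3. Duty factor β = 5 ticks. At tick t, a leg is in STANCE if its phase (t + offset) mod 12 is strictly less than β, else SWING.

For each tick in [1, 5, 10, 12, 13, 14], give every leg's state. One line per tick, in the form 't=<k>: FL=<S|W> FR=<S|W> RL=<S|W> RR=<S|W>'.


t=1: phase=(7,3,2,4) vs β=5 → FL=W FR=S RL=S RR=S
t=5: phase=(11,7,6,8) vs β=5 → FL=W FR=W RL=W RR=W
t=10: phase=(4,0,11,1) vs β=5 → FL=S FR=S RL=W RR=S
t=12: phase=(6,2,1,3) vs β=5 → FL=W FR=S RL=S RR=S
t=13: phase=(7,3,2,4) vs β=5 → FL=W FR=S RL=S RR=S
t=14: phase=(8,4,3,5) vs β=5 → FL=W FR=S RL=S RR=W

t=1: FL=W FR=S RL=S RR=S
t=5: FL=W FR=W RL=W RR=W
t=10: FL=S FR=S RL=W RR=S
t=12: FL=W FR=S RL=S RR=S
t=13: FL=W FR=S RL=S RR=S
t=14: FL=W FR=S RL=S RR=W


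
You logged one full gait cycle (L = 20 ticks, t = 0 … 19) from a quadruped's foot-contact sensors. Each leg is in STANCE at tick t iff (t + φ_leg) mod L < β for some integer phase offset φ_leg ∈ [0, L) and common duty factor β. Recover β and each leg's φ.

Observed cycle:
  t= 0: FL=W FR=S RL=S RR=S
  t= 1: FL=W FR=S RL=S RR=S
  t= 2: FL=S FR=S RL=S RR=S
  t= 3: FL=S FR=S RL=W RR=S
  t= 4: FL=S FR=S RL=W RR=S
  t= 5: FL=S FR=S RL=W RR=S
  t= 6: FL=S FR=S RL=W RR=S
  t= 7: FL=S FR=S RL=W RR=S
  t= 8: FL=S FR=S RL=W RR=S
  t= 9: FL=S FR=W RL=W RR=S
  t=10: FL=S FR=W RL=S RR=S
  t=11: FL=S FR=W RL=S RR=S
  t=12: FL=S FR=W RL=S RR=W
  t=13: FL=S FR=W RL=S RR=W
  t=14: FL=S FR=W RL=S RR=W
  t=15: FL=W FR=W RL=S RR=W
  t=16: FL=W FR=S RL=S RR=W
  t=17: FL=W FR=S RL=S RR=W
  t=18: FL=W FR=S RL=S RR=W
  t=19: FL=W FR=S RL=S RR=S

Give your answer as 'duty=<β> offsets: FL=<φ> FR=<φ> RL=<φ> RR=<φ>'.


duty β = stance ticks per leg = 13
FL: stance ticks = 13; W→S at t=2 → φ=18
FR: stance ticks = 13; W→S at t=16 → φ=4
RL: stance ticks = 13; W→S at t=10 → φ=10
RR: stance ticks = 13; W→S at t=19 → φ=1

duty=13 offsets: FL=18 FR=4 RL=10 RR=1


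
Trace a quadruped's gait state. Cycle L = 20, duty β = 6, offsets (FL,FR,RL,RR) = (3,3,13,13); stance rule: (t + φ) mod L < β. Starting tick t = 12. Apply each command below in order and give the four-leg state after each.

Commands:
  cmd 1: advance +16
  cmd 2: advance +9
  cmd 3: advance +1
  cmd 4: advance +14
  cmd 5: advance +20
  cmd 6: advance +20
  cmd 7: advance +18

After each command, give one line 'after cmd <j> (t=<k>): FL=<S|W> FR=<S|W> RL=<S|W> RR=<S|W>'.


start t=12: FL=W FR=W RL=S RR=S
cmd 1: advance +16 → t=28, phase=(11,11,1,1) → FL=W FR=W RL=S RR=S
cmd 2: advance +9 → t=37, phase=(0,0,10,10) → FL=S FR=S RL=W RR=W
cmd 3: advance +1 → t=38, phase=(1,1,11,11) → FL=S FR=S RL=W RR=W
cmd 4: advance +14 → t=52, phase=(15,15,5,5) → FL=W FR=W RL=S RR=S
cmd 5: advance +20 → t=72, phase=(15,15,5,5) → FL=W FR=W RL=S RR=S
cmd 6: advance +20 → t=92, phase=(15,15,5,5) → FL=W FR=W RL=S RR=S
cmd 7: advance +18 → t=110, phase=(13,13,3,3) → FL=W FR=W RL=S RR=S

after cmd 1 (t=28): FL=W FR=W RL=S RR=S
after cmd 2 (t=37): FL=S FR=S RL=W RR=W
after cmd 3 (t=38): FL=S FR=S RL=W RR=W
after cmd 4 (t=52): FL=W FR=W RL=S RR=S
after cmd 5 (t=72): FL=W FR=W RL=S RR=S
after cmd 6 (t=92): FL=W FR=W RL=S RR=S
after cmd 7 (t=110): FL=W FR=W RL=S RR=S


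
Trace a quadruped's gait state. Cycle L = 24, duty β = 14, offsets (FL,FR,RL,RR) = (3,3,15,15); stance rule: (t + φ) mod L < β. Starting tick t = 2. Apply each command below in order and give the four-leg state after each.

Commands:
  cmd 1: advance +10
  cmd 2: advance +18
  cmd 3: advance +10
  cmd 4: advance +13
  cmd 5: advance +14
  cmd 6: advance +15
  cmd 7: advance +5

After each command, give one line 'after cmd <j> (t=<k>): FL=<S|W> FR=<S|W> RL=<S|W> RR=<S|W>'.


after cmd 1 (t=12): FL=W FR=W RL=S RR=S
after cmd 2 (t=30): FL=S FR=S RL=W RR=W
after cmd 3 (t=40): FL=W FR=W RL=S RR=S
after cmd 4 (t=53): FL=S FR=S RL=W RR=W
after cmd 5 (t=67): FL=W FR=W RL=S RR=S
after cmd 6 (t=82): FL=S FR=S RL=S RR=S
after cmd 7 (t=87): FL=W FR=W RL=S RR=S

start t=2: FL=S FR=S RL=W RR=W
cmd 1: advance +10 → t=12, phase=(15,15,3,3) → FL=W FR=W RL=S RR=S
cmd 2: advance +18 → t=30, phase=(9,9,21,21) → FL=S FR=S RL=W RR=W
cmd 3: advance +10 → t=40, phase=(19,19,7,7) → FL=W FR=W RL=S RR=S
cmd 4: advance +13 → t=53, phase=(8,8,20,20) → FL=S FR=S RL=W RR=W
cmd 5: advance +14 → t=67, phase=(22,22,10,10) → FL=W FR=W RL=S RR=S
cmd 6: advance +15 → t=82, phase=(13,13,1,1) → FL=S FR=S RL=S RR=S
cmd 7: advance +5 → t=87, phase=(18,18,6,6) → FL=W FR=W RL=S RR=S


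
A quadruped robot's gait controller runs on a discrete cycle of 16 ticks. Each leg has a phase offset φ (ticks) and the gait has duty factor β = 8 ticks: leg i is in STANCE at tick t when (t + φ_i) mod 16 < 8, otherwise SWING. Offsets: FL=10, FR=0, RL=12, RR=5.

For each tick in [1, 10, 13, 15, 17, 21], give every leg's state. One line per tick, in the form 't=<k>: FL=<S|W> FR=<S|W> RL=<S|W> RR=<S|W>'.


t=1: FL=W FR=S RL=W RR=S
t=10: FL=S FR=W RL=S RR=W
t=13: FL=S FR=W RL=W RR=S
t=15: FL=W FR=W RL=W RR=S
t=17: FL=W FR=S RL=W RR=S
t=21: FL=W FR=S RL=S RR=W

t=1: phase=(11,1,13,6) vs β=8 → FL=W FR=S RL=W RR=S
t=10: phase=(4,10,6,15) vs β=8 → FL=S FR=W RL=S RR=W
t=13: phase=(7,13,9,2) vs β=8 → FL=S FR=W RL=W RR=S
t=15: phase=(9,15,11,4) vs β=8 → FL=W FR=W RL=W RR=S
t=17: phase=(11,1,13,6) vs β=8 → FL=W FR=S RL=W RR=S
t=21: phase=(15,5,1,10) vs β=8 → FL=W FR=S RL=S RR=W


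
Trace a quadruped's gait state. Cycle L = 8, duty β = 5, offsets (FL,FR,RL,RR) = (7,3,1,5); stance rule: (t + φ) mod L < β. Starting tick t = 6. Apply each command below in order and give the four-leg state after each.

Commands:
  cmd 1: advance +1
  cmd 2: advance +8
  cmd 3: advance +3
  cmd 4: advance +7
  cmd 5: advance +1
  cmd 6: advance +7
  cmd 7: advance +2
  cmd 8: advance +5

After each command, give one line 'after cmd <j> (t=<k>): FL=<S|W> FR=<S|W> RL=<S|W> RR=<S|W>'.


start t=6: FL=W FR=S RL=W RR=S
cmd 1: advance +1 → t=7, phase=(6,2,0,4) → FL=W FR=S RL=S RR=S
cmd 2: advance +8 → t=15, phase=(6,2,0,4) → FL=W FR=S RL=S RR=S
cmd 3: advance +3 → t=18, phase=(1,5,3,7) → FL=S FR=W RL=S RR=W
cmd 4: advance +7 → t=25, phase=(0,4,2,6) → FL=S FR=S RL=S RR=W
cmd 5: advance +1 → t=26, phase=(1,5,3,7) → FL=S FR=W RL=S RR=W
cmd 6: advance +7 → t=33, phase=(0,4,2,6) → FL=S FR=S RL=S RR=W
cmd 7: advance +2 → t=35, phase=(2,6,4,0) → FL=S FR=W RL=S RR=S
cmd 8: advance +5 → t=40, phase=(7,3,1,5) → FL=W FR=S RL=S RR=W

after cmd 1 (t=7): FL=W FR=S RL=S RR=S
after cmd 2 (t=15): FL=W FR=S RL=S RR=S
after cmd 3 (t=18): FL=S FR=W RL=S RR=W
after cmd 4 (t=25): FL=S FR=S RL=S RR=W
after cmd 5 (t=26): FL=S FR=W RL=S RR=W
after cmd 6 (t=33): FL=S FR=S RL=S RR=W
after cmd 7 (t=35): FL=S FR=W RL=S RR=S
after cmd 8 (t=40): FL=W FR=S RL=S RR=W


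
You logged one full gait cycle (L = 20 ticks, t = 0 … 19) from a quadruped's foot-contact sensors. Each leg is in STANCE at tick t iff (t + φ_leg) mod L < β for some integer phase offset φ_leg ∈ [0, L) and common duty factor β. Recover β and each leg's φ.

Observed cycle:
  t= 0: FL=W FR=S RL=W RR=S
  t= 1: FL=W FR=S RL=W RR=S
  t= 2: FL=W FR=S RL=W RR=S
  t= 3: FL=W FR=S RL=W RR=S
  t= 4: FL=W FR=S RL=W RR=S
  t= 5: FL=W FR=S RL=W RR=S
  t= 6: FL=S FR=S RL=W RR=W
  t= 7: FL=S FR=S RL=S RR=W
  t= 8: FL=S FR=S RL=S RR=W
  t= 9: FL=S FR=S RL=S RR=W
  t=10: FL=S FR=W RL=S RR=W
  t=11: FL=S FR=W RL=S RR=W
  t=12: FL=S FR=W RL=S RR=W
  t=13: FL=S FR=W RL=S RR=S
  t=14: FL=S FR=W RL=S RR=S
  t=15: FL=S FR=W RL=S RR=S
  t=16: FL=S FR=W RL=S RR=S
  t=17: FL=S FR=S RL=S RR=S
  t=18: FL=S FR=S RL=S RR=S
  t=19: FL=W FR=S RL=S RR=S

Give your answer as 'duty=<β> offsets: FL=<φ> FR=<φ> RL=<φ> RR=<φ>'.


duty β = stance ticks per leg = 13
FL: stance ticks = 13; W→S at t=6 → φ=14
FR: stance ticks = 13; W→S at t=17 → φ=3
RL: stance ticks = 13; W→S at t=7 → φ=13
RR: stance ticks = 13; W→S at t=13 → φ=7

duty=13 offsets: FL=14 FR=3 RL=13 RR=7


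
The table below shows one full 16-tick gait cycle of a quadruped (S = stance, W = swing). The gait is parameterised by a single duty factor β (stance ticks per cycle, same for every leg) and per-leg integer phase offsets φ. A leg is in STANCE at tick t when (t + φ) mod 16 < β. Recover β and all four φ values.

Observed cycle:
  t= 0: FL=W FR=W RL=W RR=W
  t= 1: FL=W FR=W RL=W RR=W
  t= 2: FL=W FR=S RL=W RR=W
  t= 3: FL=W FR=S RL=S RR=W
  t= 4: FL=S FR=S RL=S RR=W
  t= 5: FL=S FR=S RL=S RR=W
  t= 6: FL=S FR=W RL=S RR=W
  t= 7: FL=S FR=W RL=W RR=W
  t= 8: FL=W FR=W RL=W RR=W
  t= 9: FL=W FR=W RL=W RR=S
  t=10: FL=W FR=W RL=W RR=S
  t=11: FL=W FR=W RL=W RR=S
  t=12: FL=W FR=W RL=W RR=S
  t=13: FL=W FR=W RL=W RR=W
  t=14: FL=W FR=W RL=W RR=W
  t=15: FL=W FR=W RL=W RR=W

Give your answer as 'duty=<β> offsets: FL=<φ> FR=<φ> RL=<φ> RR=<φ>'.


duty=4 offsets: FL=12 FR=14 RL=13 RR=7

duty β = stance ticks per leg = 4
FL: stance ticks = 4; W→S at t=4 → φ=12
FR: stance ticks = 4; W→S at t=2 → φ=14
RL: stance ticks = 4; W→S at t=3 → φ=13
RR: stance ticks = 4; W→S at t=9 → φ=7


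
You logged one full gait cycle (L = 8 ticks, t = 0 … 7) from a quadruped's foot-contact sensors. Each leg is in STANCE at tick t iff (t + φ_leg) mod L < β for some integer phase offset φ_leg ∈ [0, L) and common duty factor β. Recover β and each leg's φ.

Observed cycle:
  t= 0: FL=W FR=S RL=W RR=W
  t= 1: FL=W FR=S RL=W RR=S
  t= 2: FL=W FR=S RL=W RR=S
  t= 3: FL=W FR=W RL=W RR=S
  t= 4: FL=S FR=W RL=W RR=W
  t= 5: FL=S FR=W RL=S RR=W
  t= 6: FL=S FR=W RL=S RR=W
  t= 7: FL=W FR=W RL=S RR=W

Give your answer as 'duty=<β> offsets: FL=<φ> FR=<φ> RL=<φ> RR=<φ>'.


duty β = stance ticks per leg = 3
FL: stance ticks = 3; W→S at t=4 → φ=4
FR: stance ticks = 3; W→S at t=0 → φ=0
RL: stance ticks = 3; W→S at t=5 → φ=3
RR: stance ticks = 3; W→S at t=1 → φ=7

duty=3 offsets: FL=4 FR=0 RL=3 RR=7


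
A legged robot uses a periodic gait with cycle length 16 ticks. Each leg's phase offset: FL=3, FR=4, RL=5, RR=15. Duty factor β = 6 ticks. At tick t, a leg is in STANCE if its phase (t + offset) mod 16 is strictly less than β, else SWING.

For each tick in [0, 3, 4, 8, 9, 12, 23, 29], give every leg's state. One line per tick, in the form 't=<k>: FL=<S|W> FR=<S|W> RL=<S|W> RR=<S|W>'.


t=0: FL=S FR=S RL=S RR=W
t=3: FL=W FR=W RL=W RR=S
t=4: FL=W FR=W RL=W RR=S
t=8: FL=W FR=W RL=W RR=W
t=9: FL=W FR=W RL=W RR=W
t=12: FL=W FR=S RL=S RR=W
t=23: FL=W FR=W RL=W RR=W
t=29: FL=S FR=S RL=S RR=W

t=0: phase=(3,4,5,15) vs β=6 → FL=S FR=S RL=S RR=W
t=3: phase=(6,7,8,2) vs β=6 → FL=W FR=W RL=W RR=S
t=4: phase=(7,8,9,3) vs β=6 → FL=W FR=W RL=W RR=S
t=8: phase=(11,12,13,7) vs β=6 → FL=W FR=W RL=W RR=W
t=9: phase=(12,13,14,8) vs β=6 → FL=W FR=W RL=W RR=W
t=12: phase=(15,0,1,11) vs β=6 → FL=W FR=S RL=S RR=W
t=23: phase=(10,11,12,6) vs β=6 → FL=W FR=W RL=W RR=W
t=29: phase=(0,1,2,12) vs β=6 → FL=S FR=S RL=S RR=W


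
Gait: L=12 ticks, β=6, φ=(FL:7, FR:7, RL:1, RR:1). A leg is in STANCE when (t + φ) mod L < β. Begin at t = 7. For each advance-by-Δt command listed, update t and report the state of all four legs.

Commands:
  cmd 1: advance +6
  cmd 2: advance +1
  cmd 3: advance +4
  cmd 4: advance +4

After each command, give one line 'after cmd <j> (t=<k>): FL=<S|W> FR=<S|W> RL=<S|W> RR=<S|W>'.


after cmd 1 (t=13): FL=W FR=W RL=S RR=S
after cmd 2 (t=14): FL=W FR=W RL=S RR=S
after cmd 3 (t=18): FL=S FR=S RL=W RR=W
after cmd 4 (t=22): FL=S FR=S RL=W RR=W

start t=7: FL=S FR=S RL=W RR=W
cmd 1: advance +6 → t=13, phase=(8,8,2,2) → FL=W FR=W RL=S RR=S
cmd 2: advance +1 → t=14, phase=(9,9,3,3) → FL=W FR=W RL=S RR=S
cmd 3: advance +4 → t=18, phase=(1,1,7,7) → FL=S FR=S RL=W RR=W
cmd 4: advance +4 → t=22, phase=(5,5,11,11) → FL=S FR=S RL=W RR=W


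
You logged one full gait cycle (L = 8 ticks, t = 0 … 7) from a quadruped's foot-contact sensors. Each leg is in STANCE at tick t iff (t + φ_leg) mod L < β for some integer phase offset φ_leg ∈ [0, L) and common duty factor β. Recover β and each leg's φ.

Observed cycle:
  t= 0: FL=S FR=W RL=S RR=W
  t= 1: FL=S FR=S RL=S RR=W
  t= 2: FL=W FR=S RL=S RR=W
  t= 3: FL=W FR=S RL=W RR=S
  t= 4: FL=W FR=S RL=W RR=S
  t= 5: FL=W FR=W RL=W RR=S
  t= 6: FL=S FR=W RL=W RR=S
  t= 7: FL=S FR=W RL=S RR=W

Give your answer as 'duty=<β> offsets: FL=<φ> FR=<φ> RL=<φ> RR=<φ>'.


duty β = stance ticks per leg = 4
FL: stance ticks = 4; W→S at t=6 → φ=2
FR: stance ticks = 4; W→S at t=1 → φ=7
RL: stance ticks = 4; W→S at t=7 → φ=1
RR: stance ticks = 4; W→S at t=3 → φ=5

duty=4 offsets: FL=2 FR=7 RL=1 RR=5


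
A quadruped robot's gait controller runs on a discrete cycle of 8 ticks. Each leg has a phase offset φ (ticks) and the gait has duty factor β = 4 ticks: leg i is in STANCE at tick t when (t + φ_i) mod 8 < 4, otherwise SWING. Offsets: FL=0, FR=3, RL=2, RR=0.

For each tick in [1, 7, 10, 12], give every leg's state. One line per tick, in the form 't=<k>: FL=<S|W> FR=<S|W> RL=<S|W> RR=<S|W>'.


t=1: FL=S FR=W RL=S RR=S
t=7: FL=W FR=S RL=S RR=W
t=10: FL=S FR=W RL=W RR=S
t=12: FL=W FR=W RL=W RR=W

t=1: phase=(1,4,3,1) vs β=4 → FL=S FR=W RL=S RR=S
t=7: phase=(7,2,1,7) vs β=4 → FL=W FR=S RL=S RR=W
t=10: phase=(2,5,4,2) vs β=4 → FL=S FR=W RL=W RR=S
t=12: phase=(4,7,6,4) vs β=4 → FL=W FR=W RL=W RR=W


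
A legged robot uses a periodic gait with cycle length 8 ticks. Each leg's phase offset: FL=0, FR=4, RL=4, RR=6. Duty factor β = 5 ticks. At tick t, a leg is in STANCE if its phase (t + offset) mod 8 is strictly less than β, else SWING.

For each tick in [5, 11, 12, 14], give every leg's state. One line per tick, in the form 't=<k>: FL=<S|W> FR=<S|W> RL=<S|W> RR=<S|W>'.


t=5: phase=(5,1,1,3) vs β=5 → FL=W FR=S RL=S RR=S
t=11: phase=(3,7,7,1) vs β=5 → FL=S FR=W RL=W RR=S
t=12: phase=(4,0,0,2) vs β=5 → FL=S FR=S RL=S RR=S
t=14: phase=(6,2,2,4) vs β=5 → FL=W FR=S RL=S RR=S

t=5: FL=W FR=S RL=S RR=S
t=11: FL=S FR=W RL=W RR=S
t=12: FL=S FR=S RL=S RR=S
t=14: FL=W FR=S RL=S RR=S


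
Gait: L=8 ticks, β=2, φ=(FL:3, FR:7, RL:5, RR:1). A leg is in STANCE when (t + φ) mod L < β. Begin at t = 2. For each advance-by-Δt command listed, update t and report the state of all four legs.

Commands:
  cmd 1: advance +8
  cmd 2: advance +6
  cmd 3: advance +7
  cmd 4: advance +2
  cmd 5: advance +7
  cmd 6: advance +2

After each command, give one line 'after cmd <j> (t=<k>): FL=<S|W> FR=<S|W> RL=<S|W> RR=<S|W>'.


after cmd 1 (t=10): FL=W FR=S RL=W RR=W
after cmd 2 (t=16): FL=W FR=W RL=W RR=S
after cmd 3 (t=23): FL=W FR=W RL=W RR=S
after cmd 4 (t=25): FL=W FR=S RL=W RR=W
after cmd 5 (t=32): FL=W FR=W RL=W RR=S
after cmd 6 (t=34): FL=W FR=S RL=W RR=W

start t=2: FL=W FR=S RL=W RR=W
cmd 1: advance +8 → t=10, phase=(5,1,7,3) → FL=W FR=S RL=W RR=W
cmd 2: advance +6 → t=16, phase=(3,7,5,1) → FL=W FR=W RL=W RR=S
cmd 3: advance +7 → t=23, phase=(2,6,4,0) → FL=W FR=W RL=W RR=S
cmd 4: advance +2 → t=25, phase=(4,0,6,2) → FL=W FR=S RL=W RR=W
cmd 5: advance +7 → t=32, phase=(3,7,5,1) → FL=W FR=W RL=W RR=S
cmd 6: advance +2 → t=34, phase=(5,1,7,3) → FL=W FR=S RL=W RR=W


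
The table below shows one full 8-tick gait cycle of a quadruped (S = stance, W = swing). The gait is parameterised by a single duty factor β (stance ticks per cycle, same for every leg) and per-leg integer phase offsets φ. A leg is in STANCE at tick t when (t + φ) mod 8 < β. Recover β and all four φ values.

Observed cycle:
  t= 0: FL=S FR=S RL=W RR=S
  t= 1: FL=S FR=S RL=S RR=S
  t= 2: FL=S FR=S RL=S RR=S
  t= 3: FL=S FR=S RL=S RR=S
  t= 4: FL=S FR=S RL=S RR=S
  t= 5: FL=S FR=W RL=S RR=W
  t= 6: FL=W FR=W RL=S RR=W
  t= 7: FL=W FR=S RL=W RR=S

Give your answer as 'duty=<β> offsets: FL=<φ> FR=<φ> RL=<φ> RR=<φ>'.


duty=6 offsets: FL=0 FR=1 RL=7 RR=1

duty β = stance ticks per leg = 6
FL: stance ticks = 6; W→S at t=0 → φ=0
FR: stance ticks = 6; W→S at t=7 → φ=1
RL: stance ticks = 6; W→S at t=1 → φ=7
RR: stance ticks = 6; W→S at t=7 → φ=1


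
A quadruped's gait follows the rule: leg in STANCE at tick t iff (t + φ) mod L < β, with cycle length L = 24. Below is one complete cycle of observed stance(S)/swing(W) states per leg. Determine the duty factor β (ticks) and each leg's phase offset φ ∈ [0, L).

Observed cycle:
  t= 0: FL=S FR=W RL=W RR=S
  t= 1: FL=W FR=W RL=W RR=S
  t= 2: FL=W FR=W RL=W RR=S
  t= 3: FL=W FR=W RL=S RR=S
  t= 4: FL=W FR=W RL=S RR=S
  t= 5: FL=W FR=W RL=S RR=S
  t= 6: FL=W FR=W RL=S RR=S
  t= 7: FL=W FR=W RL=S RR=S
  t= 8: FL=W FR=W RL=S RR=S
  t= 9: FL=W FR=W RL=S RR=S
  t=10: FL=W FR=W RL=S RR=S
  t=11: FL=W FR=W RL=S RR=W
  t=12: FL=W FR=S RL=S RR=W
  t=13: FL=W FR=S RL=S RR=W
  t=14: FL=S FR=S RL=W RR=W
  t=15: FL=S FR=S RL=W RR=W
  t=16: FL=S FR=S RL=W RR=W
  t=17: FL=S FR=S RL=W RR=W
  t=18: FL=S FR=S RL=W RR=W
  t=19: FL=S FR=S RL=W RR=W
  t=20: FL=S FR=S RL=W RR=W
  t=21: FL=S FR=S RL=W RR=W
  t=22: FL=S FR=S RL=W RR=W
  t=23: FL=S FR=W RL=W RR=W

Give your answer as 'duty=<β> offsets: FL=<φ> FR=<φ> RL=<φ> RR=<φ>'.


duty β = stance ticks per leg = 11
FL: stance ticks = 11; W→S at t=14 → φ=10
FR: stance ticks = 11; W→S at t=12 → φ=12
RL: stance ticks = 11; W→S at t=3 → φ=21
RR: stance ticks = 11; W→S at t=0 → φ=0

duty=11 offsets: FL=10 FR=12 RL=21 RR=0


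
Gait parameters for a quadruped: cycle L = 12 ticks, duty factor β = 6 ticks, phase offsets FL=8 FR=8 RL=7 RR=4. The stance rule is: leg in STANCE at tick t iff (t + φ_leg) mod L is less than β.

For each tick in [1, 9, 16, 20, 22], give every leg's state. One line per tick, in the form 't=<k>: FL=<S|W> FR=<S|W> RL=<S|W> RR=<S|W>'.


t=1: FL=W FR=W RL=W RR=S
t=9: FL=S FR=S RL=S RR=S
t=16: FL=S FR=S RL=W RR=W
t=20: FL=S FR=S RL=S RR=S
t=22: FL=W FR=W RL=S RR=S

t=1: phase=(9,9,8,5) vs β=6 → FL=W FR=W RL=W RR=S
t=9: phase=(5,5,4,1) vs β=6 → FL=S FR=S RL=S RR=S
t=16: phase=(0,0,11,8) vs β=6 → FL=S FR=S RL=W RR=W
t=20: phase=(4,4,3,0) vs β=6 → FL=S FR=S RL=S RR=S
t=22: phase=(6,6,5,2) vs β=6 → FL=W FR=W RL=S RR=S


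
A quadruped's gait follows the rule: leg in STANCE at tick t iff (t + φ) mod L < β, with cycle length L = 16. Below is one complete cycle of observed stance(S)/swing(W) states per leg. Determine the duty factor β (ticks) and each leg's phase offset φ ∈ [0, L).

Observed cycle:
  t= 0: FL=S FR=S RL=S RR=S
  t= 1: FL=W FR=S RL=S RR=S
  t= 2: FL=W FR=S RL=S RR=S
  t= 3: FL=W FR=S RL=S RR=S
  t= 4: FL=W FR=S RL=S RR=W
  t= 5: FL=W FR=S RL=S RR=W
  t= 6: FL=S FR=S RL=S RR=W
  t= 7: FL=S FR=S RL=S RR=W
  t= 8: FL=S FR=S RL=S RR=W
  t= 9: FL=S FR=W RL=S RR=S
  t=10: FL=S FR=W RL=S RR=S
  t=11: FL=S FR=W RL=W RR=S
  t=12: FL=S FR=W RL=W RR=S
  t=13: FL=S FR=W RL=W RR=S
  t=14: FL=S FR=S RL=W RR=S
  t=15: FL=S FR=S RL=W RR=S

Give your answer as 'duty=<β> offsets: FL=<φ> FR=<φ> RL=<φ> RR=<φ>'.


duty=11 offsets: FL=10 FR=2 RL=0 RR=7

duty β = stance ticks per leg = 11
FL: stance ticks = 11; W→S at t=6 → φ=10
FR: stance ticks = 11; W→S at t=14 → φ=2
RL: stance ticks = 11; W→S at t=0 → φ=0
RR: stance ticks = 11; W→S at t=9 → φ=7


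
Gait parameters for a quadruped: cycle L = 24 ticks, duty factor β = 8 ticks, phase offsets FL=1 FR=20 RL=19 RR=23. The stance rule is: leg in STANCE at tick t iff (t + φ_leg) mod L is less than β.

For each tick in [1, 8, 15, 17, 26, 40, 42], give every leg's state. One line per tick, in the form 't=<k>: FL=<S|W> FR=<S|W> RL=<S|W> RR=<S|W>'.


t=1: FL=S FR=W RL=W RR=S
t=8: FL=W FR=S RL=S RR=S
t=15: FL=W FR=W RL=W RR=W
t=17: FL=W FR=W RL=W RR=W
t=26: FL=S FR=W RL=W RR=S
t=40: FL=W FR=W RL=W RR=W
t=42: FL=W FR=W RL=W RR=W

t=1: phase=(2,21,20,0) vs β=8 → FL=S FR=W RL=W RR=S
t=8: phase=(9,4,3,7) vs β=8 → FL=W FR=S RL=S RR=S
t=15: phase=(16,11,10,14) vs β=8 → FL=W FR=W RL=W RR=W
t=17: phase=(18,13,12,16) vs β=8 → FL=W FR=W RL=W RR=W
t=26: phase=(3,22,21,1) vs β=8 → FL=S FR=W RL=W RR=S
t=40: phase=(17,12,11,15) vs β=8 → FL=W FR=W RL=W RR=W
t=42: phase=(19,14,13,17) vs β=8 → FL=W FR=W RL=W RR=W


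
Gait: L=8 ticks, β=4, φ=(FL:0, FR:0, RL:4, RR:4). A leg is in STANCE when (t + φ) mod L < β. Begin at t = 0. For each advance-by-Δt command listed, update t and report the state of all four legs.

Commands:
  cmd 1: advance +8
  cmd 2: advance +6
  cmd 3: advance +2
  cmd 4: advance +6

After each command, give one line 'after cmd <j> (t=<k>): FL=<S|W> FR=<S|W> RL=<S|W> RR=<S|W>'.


start t=0: FL=S FR=S RL=W RR=W
cmd 1: advance +8 → t=8, phase=(0,0,4,4) → FL=S FR=S RL=W RR=W
cmd 2: advance +6 → t=14, phase=(6,6,2,2) → FL=W FR=W RL=S RR=S
cmd 3: advance +2 → t=16, phase=(0,0,4,4) → FL=S FR=S RL=W RR=W
cmd 4: advance +6 → t=22, phase=(6,6,2,2) → FL=W FR=W RL=S RR=S

after cmd 1 (t=8): FL=S FR=S RL=W RR=W
after cmd 2 (t=14): FL=W FR=W RL=S RR=S
after cmd 3 (t=16): FL=S FR=S RL=W RR=W
after cmd 4 (t=22): FL=W FR=W RL=S RR=S


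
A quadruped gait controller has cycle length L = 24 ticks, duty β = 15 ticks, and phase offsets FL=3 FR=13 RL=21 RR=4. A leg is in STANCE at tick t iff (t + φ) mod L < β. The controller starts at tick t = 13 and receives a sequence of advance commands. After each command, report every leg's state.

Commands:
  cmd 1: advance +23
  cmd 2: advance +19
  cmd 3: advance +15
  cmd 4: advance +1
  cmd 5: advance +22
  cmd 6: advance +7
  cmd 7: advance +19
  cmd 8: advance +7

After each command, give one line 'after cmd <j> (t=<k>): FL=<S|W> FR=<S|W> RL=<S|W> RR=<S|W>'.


after cmd 1 (t=36): FL=W FR=S RL=S RR=W
after cmd 2 (t=55): FL=S FR=W RL=S RR=S
after cmd 3 (t=70): FL=S FR=S RL=W RR=S
after cmd 4 (t=71): FL=S FR=S RL=W RR=S
after cmd 5 (t=93): FL=S FR=S RL=W RR=S
after cmd 6 (t=100): FL=S FR=W RL=S RR=S
after cmd 7 (t=119): FL=S FR=S RL=W RR=S
after cmd 8 (t=126): FL=S FR=W RL=S RR=S

start t=13: FL=W FR=S RL=S RR=W
cmd 1: advance +23 → t=36, phase=(15,1,9,16) → FL=W FR=S RL=S RR=W
cmd 2: advance +19 → t=55, phase=(10,20,4,11) → FL=S FR=W RL=S RR=S
cmd 3: advance +15 → t=70, phase=(1,11,19,2) → FL=S FR=S RL=W RR=S
cmd 4: advance +1 → t=71, phase=(2,12,20,3) → FL=S FR=S RL=W RR=S
cmd 5: advance +22 → t=93, phase=(0,10,18,1) → FL=S FR=S RL=W RR=S
cmd 6: advance +7 → t=100, phase=(7,17,1,8) → FL=S FR=W RL=S RR=S
cmd 7: advance +19 → t=119, phase=(2,12,20,3) → FL=S FR=S RL=W RR=S
cmd 8: advance +7 → t=126, phase=(9,19,3,10) → FL=S FR=W RL=S RR=S


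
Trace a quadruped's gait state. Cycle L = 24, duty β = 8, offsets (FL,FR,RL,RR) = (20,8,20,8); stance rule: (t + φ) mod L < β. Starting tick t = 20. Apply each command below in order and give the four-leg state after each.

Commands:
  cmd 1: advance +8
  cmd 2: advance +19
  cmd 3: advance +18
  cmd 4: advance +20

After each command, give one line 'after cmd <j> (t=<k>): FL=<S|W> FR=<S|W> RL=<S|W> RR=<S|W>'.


start t=20: FL=W FR=S RL=W RR=S
cmd 1: advance +8 → t=28, phase=(0,12,0,12) → FL=S FR=W RL=S RR=W
cmd 2: advance +19 → t=47, phase=(19,7,19,7) → FL=W FR=S RL=W RR=S
cmd 3: advance +18 → t=65, phase=(13,1,13,1) → FL=W FR=S RL=W RR=S
cmd 4: advance +20 → t=85, phase=(9,21,9,21) → FL=W FR=W RL=W RR=W

after cmd 1 (t=28): FL=S FR=W RL=S RR=W
after cmd 2 (t=47): FL=W FR=S RL=W RR=S
after cmd 3 (t=65): FL=W FR=S RL=W RR=S
after cmd 4 (t=85): FL=W FR=W RL=W RR=W


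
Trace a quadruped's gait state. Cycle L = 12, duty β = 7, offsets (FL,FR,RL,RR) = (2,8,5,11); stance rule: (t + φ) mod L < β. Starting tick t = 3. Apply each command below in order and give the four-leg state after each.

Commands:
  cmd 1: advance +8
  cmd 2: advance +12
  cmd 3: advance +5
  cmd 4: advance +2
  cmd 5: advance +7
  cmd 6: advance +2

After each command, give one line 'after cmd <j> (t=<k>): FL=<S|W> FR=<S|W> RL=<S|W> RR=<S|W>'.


start t=3: FL=S FR=W RL=W RR=S
cmd 1: advance +8 → t=11, phase=(1,7,4,10) → FL=S FR=W RL=S RR=W
cmd 2: advance +12 → t=23, phase=(1,7,4,10) → FL=S FR=W RL=S RR=W
cmd 3: advance +5 → t=28, phase=(6,0,9,3) → FL=S FR=S RL=W RR=S
cmd 4: advance +2 → t=30, phase=(8,2,11,5) → FL=W FR=S RL=W RR=S
cmd 5: advance +7 → t=37, phase=(3,9,6,0) → FL=S FR=W RL=S RR=S
cmd 6: advance +2 → t=39, phase=(5,11,8,2) → FL=S FR=W RL=W RR=S

after cmd 1 (t=11): FL=S FR=W RL=S RR=W
after cmd 2 (t=23): FL=S FR=W RL=S RR=W
after cmd 3 (t=28): FL=S FR=S RL=W RR=S
after cmd 4 (t=30): FL=W FR=S RL=W RR=S
after cmd 5 (t=37): FL=S FR=W RL=S RR=S
after cmd 6 (t=39): FL=S FR=W RL=W RR=S


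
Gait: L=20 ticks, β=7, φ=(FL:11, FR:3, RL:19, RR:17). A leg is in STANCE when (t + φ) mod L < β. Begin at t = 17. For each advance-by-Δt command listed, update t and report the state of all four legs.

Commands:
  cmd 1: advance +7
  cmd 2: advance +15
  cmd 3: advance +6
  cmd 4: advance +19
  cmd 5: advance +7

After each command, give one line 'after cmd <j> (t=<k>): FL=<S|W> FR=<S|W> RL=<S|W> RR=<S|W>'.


start t=17: FL=W FR=S RL=W RR=W
cmd 1: advance +7 → t=24, phase=(15,7,3,1) → FL=W FR=W RL=S RR=S
cmd 2: advance +15 → t=39, phase=(10,2,18,16) → FL=W FR=S RL=W RR=W
cmd 3: advance +6 → t=45, phase=(16,8,4,2) → FL=W FR=W RL=S RR=S
cmd 4: advance +19 → t=64, phase=(15,7,3,1) → FL=W FR=W RL=S RR=S
cmd 5: advance +7 → t=71, phase=(2,14,10,8) → FL=S FR=W RL=W RR=W

after cmd 1 (t=24): FL=W FR=W RL=S RR=S
after cmd 2 (t=39): FL=W FR=S RL=W RR=W
after cmd 3 (t=45): FL=W FR=W RL=S RR=S
after cmd 4 (t=64): FL=W FR=W RL=S RR=S
after cmd 5 (t=71): FL=S FR=W RL=W RR=W
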